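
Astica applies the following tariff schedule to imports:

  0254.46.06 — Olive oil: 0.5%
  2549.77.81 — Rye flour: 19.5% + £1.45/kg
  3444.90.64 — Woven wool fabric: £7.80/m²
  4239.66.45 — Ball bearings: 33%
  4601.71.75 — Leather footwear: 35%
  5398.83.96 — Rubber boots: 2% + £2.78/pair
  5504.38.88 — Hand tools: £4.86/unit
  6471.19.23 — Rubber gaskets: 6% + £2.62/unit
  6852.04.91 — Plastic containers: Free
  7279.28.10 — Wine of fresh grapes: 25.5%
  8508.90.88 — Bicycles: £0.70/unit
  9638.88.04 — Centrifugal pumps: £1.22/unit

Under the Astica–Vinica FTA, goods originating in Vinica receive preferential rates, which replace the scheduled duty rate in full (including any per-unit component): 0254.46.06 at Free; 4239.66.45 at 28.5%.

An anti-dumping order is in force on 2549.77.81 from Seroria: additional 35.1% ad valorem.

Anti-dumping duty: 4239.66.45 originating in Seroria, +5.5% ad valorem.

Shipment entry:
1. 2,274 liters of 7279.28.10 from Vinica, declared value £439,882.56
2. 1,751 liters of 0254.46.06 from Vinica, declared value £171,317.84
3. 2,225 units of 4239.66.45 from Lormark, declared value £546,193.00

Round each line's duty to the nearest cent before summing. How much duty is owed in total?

£292,413.74

Line 1 (7279.28.10, Vinica, 2,274 liters, £439,882.56):
Base rate for 7279.28.10 is 25.5%.
Origin Vinica is the FTA partner but 7279.28.10 is not on the preference list; base rate stands.
Duty = £439,882.56 × 25.5% = £112,170.05.
Line 2 (0254.46.06, Vinica, 1,751 liters, £171,317.84):
Base rate for 0254.46.06 is 0.5%.
Origin Vinica qualifies under the Astica–Vinica agreement and 0254.46.06 is covered: preferential rate Free applies instead.
Duty = £171,317.84 × 0% = £0.00.
Line 3 (4239.66.45, Lormark, 2,225 units, £546,193.00):
Base rate for 4239.66.45 is 33%.
4239.66.45 has an FTA preferential rate, but origin Lormark is not Vinica; base rate stands.
The additional-duty order on 4239.66.45 targets Seroria, not Lormark; it does not apply.
Duty = £546,193.00 × 33% = £180,243.69.
Total = £112,170.05 + £0.00 + £180,243.69 = £292,413.74.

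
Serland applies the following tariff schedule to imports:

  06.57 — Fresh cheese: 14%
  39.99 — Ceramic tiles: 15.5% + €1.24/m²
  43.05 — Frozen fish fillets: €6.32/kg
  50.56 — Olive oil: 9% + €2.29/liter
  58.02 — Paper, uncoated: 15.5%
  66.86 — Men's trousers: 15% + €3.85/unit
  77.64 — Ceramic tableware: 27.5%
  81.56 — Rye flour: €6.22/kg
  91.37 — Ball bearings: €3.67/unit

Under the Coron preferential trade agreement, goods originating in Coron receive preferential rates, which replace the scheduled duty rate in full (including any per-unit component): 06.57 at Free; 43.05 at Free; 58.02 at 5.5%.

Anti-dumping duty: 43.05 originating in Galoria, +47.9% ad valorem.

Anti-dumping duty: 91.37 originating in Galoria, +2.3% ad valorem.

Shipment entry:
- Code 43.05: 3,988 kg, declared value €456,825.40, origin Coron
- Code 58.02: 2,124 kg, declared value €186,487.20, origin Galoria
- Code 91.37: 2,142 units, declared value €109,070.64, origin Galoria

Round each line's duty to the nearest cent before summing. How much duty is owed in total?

Line 1 (43.05, Coron, 3,988 kg, €456,825.40):
Base rate for 43.05 is €6.32/kg.
Origin Coron qualifies under the Serland–Coron agreement and 43.05 is covered: preferential rate Free applies instead.
The additional-duty order on 43.05 targets Galoria, not Coron; it does not apply.
Duty = €456,825.40 × 0% = €0.00.
Line 2 (58.02, Galoria, 2,124 kg, €186,487.20):
Base rate for 58.02 is 15.5%.
58.02 has an FTA preferential rate, but origin Galoria is not Coron; base rate stands.
Duty = €186,487.20 × 15.5% = €28,905.52.
Line 3 (91.37, Galoria, 2,142 units, €109,070.64):
Base rate for 91.37 is €3.67/unit.
Additional duty on 91.37 from Galoria: +2.3% ad valorem. Applied ad valorem rate = 2.3%.
Duty = €109,070.64 × 2.3% + 2,142 × €3.67 = €10,369.76.
Total = €0.00 + €28,905.52 + €10,369.76 = €39,275.28.

€39,275.28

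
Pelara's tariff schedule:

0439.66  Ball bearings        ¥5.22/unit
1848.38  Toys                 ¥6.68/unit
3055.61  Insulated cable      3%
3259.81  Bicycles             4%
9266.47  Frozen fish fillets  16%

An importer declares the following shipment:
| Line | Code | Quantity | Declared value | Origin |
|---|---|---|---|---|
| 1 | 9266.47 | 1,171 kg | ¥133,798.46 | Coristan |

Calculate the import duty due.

¥21,407.75

Line 1 (9266.47, Coristan, 1,171 kg, ¥133,798.46):
Base rate for 9266.47 is 16%.
Duty = ¥133,798.46 × 16% = ¥21,407.75.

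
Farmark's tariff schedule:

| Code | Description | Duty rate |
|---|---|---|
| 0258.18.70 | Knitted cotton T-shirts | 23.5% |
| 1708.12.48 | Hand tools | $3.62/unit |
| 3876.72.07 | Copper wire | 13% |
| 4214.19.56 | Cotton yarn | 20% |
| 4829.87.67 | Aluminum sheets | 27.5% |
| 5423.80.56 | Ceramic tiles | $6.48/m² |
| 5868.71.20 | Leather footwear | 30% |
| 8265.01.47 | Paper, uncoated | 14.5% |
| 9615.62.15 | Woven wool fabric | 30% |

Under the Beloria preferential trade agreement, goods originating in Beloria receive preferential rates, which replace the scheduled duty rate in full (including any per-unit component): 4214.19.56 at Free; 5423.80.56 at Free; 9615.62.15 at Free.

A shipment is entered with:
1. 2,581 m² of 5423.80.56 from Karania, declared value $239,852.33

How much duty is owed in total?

$16,724.88

Line 1 (5423.80.56, Karania, 2,581 m², $239,852.33):
Base rate for 5423.80.56 is $6.48/m².
5423.80.56 has an FTA preferential rate, but origin Karania is not Beloria; base rate stands.
Duty = 2,581 × $6.48 = $16,724.88.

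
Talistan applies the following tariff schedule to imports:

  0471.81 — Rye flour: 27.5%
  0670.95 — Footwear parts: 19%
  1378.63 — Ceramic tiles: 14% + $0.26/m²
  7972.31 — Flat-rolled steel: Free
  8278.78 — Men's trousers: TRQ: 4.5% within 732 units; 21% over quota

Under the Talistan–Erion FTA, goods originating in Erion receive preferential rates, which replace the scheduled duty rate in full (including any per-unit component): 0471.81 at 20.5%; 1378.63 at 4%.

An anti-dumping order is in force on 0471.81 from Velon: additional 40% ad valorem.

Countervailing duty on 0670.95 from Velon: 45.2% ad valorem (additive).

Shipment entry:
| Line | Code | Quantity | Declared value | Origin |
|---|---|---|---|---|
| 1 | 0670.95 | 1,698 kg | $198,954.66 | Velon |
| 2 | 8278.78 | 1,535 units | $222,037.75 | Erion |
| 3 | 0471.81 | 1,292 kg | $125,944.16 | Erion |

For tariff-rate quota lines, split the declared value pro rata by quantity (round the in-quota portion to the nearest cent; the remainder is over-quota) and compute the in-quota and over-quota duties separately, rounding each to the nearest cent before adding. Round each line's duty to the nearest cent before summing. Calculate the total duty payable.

$182,704.54

Line 1 (0670.95, Velon, 1,698 kg, $198,954.66):
Base rate for 0670.95 is 19%.
Additional duty on 0670.95 from Velon: +45.2%. Applied ad valorem rate: 19% + 45.2% = 64.2%.
Duty = $198,954.66 × 64.2% = $127,728.89.
Line 2 (8278.78, Erion, 1,535 units, $222,037.75):
Code 8278.78 is under a tariff-rate quota (threshold 732 units). In-quota: 732 units at 4.5%; over-quota: 803 units at 21%.
Pro-rata value split: in-quota = $222,037.75 × 732/1,535 = $105,883.80; over-quota = $222,037.75 − $105,883.80 = $116,153.95.
In-quota duty = $105,883.80 × 4.5% = $4,764.77. Over-quota duty = $116,153.95 × 21% = $24,392.33.
Line duty = $4,764.77 + $24,392.33 = $29,157.10.
Line 3 (0471.81, Erion, 1,292 kg, $125,944.16):
Base rate for 0471.81 is 27.5%.
Origin Erion qualifies under the Talistan–Erion agreement and 0471.81 is covered: preferential rate 20.5% applies instead.
The additional-duty order on 0471.81 targets Velon, not Erion; it does not apply.
Duty = $125,944.16 × 20.5% = $25,818.55.
Total = $127,728.89 + $29,157.10 + $25,818.55 = $182,704.54.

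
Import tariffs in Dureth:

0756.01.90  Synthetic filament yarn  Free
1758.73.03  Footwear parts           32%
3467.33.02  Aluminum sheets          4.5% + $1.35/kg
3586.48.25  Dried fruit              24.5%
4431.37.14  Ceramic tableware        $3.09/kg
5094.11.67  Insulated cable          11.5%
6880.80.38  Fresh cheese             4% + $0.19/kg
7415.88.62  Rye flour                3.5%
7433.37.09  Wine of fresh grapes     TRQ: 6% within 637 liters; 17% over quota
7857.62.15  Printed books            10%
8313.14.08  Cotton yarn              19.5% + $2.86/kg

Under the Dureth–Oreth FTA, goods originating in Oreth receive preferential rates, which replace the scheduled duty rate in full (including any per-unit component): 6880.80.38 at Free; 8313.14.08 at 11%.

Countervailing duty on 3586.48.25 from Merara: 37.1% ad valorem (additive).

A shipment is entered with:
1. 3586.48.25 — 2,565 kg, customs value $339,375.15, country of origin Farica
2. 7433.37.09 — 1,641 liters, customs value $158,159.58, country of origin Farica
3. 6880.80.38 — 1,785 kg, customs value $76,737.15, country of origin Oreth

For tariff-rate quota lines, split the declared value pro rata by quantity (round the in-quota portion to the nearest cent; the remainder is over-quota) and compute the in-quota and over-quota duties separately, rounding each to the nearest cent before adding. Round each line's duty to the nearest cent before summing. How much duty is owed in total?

Line 1 (3586.48.25, Farica, 2,565 kg, $339,375.15):
Base rate for 3586.48.25 is 24.5%.
The additional-duty order on 3586.48.25 targets Merara, not Farica; it does not apply.
Duty = $339,375.15 × 24.5% = $83,146.91.
Line 2 (7433.37.09, Farica, 1,641 liters, $158,159.58):
Code 7433.37.09 is under a tariff-rate quota (threshold 637 liters). In-quota: 637 liters at 6%; over-quota: 1,004 liters at 17%.
Pro-rata value split: in-quota = $158,159.58 × 637/1,641 = $61,394.06; over-quota = $158,159.58 − $61,394.06 = $96,765.52.
In-quota duty = $61,394.06 × 6% = $3,683.64. Over-quota duty = $96,765.52 × 17% = $16,450.14.
Line duty = $3,683.64 + $16,450.14 = $20,133.78.
Line 3 (6880.80.38, Oreth, 1,785 kg, $76,737.15):
Base rate for 6880.80.38 is 4% + $0.19/kg.
Origin Oreth qualifies under the Dureth–Oreth agreement and 6880.80.38 is covered: preferential rate Free applies instead.
Duty = $76,737.15 × 0% = $0.00.
Total = $83,146.91 + $20,133.78 + $0.00 = $103,280.69.

$103,280.69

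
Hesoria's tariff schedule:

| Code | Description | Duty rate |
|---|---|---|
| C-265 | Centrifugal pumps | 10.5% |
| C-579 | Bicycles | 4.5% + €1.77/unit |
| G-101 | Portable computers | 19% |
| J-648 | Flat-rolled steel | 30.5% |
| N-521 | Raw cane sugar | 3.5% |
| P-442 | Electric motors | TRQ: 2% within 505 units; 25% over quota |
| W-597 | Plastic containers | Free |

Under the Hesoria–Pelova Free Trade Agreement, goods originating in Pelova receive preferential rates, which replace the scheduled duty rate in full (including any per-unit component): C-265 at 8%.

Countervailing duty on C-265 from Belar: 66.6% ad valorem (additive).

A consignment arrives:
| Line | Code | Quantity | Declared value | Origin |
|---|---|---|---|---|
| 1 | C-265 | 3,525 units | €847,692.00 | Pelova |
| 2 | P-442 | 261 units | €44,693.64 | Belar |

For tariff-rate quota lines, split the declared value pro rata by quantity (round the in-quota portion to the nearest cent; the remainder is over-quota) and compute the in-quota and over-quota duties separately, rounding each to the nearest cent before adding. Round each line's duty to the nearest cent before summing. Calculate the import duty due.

Line 1 (C-265, Pelova, 3,525 units, €847,692.00):
Base rate for C-265 is 10.5%.
Origin Pelova qualifies under the Hesoria–Pelova agreement and C-265 is covered: preferential rate 8% applies instead.
The additional-duty order on C-265 targets Belar, not Pelova; it does not apply.
Duty = €847,692.00 × 8% = €67,815.36.
Line 2 (P-442, Belar, 261 units, €44,693.64):
Code P-442 is under a tariff-rate quota (threshold 505 units). Quantity 261 units is within the quota, so the in-quota rate 2% applies to the full value.
Duty = €44,693.64 × 2% = €893.87.
Total = €67,815.36 + €893.87 = €68,709.23.

€68,709.23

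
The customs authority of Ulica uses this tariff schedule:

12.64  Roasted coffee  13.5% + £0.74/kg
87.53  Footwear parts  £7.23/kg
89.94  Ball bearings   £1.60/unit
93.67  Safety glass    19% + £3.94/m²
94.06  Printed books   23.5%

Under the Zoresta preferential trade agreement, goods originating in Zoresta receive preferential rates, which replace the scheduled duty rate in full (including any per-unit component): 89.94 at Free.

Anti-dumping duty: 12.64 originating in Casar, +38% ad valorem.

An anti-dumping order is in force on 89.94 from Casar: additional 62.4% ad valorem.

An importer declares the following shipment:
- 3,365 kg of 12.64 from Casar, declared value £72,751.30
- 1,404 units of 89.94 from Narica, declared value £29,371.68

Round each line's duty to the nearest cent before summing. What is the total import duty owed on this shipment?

Line 1 (12.64, Casar, 3,365 kg, £72,751.30):
Base rate for 12.64 is 13.5% + £0.74/kg.
Additional duty on 12.64 from Casar: +38%. Applied ad valorem rate: 13.5% + 38% = 51.5%.
Duty = £72,751.30 × 51.5% + 3,365 × £0.74 = £39,957.02.
Line 2 (89.94, Narica, 1,404 units, £29,371.68):
Base rate for 89.94 is £1.60/unit.
89.94 has an FTA preferential rate, but origin Narica is not Zoresta; base rate stands.
The additional-duty order on 89.94 targets Casar, not Narica; it does not apply.
Duty = 1,404 × £1.60 = £2,246.40.
Total = £39,957.02 + £2,246.40 = £42,203.42.

£42,203.42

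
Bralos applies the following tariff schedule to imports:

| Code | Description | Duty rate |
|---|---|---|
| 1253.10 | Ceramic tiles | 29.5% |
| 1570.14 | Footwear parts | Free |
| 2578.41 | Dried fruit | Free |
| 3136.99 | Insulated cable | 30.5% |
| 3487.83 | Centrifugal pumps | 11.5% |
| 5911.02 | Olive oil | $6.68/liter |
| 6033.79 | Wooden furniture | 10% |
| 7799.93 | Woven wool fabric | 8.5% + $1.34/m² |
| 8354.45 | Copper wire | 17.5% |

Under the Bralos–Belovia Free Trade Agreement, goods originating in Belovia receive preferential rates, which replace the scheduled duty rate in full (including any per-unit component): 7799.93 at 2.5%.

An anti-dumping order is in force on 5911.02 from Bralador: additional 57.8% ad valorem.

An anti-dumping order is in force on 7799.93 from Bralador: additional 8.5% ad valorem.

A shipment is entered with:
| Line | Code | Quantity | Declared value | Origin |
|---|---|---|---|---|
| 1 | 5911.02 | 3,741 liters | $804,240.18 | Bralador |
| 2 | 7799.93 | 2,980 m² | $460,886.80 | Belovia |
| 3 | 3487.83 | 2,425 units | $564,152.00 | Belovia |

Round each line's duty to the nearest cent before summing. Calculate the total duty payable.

$566,240.35

Line 1 (5911.02, Bralador, 3,741 liters, $804,240.18):
Base rate for 5911.02 is $6.68/liter.
Additional duty on 5911.02 from Bralador: +57.8% ad valorem. Applied ad valorem rate = 57.8%.
Duty = $804,240.18 × 57.8% + 3,741 × $6.68 = $489,840.70.
Line 2 (7799.93, Belovia, 2,980 m², $460,886.80):
Base rate for 7799.93 is 8.5% + $1.34/m².
Origin Belovia qualifies under the Bralos–Belovia agreement and 7799.93 is covered: preferential rate 2.5% applies instead.
The additional-duty order on 7799.93 targets Bralador, not Belovia; it does not apply.
Duty = $460,886.80 × 2.5% = $11,522.17.
Line 3 (3487.83, Belovia, 2,425 units, $564,152.00):
Base rate for 3487.83 is 11.5%.
Origin Belovia is the FTA partner but 3487.83 is not on the preference list; base rate stands.
Duty = $564,152.00 × 11.5% = $64,877.48.
Total = $489,840.70 + $11,522.17 + $64,877.48 = $566,240.35.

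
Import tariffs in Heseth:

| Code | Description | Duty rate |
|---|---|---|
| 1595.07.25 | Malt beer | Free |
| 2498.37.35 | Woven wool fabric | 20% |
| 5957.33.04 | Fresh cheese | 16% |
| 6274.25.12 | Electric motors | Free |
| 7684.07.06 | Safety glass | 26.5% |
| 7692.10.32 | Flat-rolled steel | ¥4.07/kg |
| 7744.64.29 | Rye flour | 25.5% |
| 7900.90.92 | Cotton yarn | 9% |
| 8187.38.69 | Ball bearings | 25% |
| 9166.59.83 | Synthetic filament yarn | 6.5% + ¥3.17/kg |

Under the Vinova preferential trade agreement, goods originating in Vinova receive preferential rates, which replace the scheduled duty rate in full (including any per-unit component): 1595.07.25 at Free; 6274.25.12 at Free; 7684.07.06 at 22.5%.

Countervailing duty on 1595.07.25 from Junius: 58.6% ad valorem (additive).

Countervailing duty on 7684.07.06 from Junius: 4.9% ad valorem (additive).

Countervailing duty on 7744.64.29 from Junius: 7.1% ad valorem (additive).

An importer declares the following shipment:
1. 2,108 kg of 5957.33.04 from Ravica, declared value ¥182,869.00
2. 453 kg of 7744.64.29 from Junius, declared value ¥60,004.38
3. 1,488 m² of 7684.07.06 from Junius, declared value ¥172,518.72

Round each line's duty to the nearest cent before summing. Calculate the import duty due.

¥102,991.35

Line 1 (5957.33.04, Ravica, 2,108 kg, ¥182,869.00):
Base rate for 5957.33.04 is 16%.
Duty = ¥182,869.00 × 16% = ¥29,259.04.
Line 2 (7744.64.29, Junius, 453 kg, ¥60,004.38):
Base rate for 7744.64.29 is 25.5%.
Additional duty on 7744.64.29 from Junius: +7.1%. Applied ad valorem rate: 25.5% + 7.1% = 32.6%.
Duty = ¥60,004.38 × 32.6% = ¥19,561.43.
Line 3 (7684.07.06, Junius, 1,488 m², ¥172,518.72):
Base rate for 7684.07.06 is 26.5%.
7684.07.06 has an FTA preferential rate, but origin Junius is not Vinova; base rate stands.
Additional duty on 7684.07.06 from Junius: +4.9%. Applied ad valorem rate: 26.5% + 4.9% = 31.4%.
Duty = ¥172,518.72 × 31.4% = ¥54,170.88.
Total = ¥29,259.04 + ¥19,561.43 + ¥54,170.88 = ¥102,991.35.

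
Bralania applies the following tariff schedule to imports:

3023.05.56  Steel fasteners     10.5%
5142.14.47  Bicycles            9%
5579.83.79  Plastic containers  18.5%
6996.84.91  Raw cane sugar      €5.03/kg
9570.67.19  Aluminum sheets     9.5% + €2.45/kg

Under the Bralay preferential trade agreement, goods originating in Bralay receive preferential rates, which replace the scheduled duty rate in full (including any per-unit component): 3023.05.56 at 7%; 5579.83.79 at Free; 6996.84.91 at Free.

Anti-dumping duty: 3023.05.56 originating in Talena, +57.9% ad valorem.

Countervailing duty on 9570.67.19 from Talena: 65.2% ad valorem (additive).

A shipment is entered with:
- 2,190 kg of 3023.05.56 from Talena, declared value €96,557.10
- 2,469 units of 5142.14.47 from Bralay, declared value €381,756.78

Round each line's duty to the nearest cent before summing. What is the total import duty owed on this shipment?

Line 1 (3023.05.56, Talena, 2,190 kg, €96,557.10):
Base rate for 3023.05.56 is 10.5%.
3023.05.56 has an FTA preferential rate, but origin Talena is not Bralay; base rate stands.
Additional duty on 3023.05.56 from Talena: +57.9%. Applied ad valorem rate: 10.5% + 57.9% = 68.4%.
Duty = €96,557.10 × 68.4% = €66,045.06.
Line 2 (5142.14.47, Bralay, 2,469 units, €381,756.78):
Base rate for 5142.14.47 is 9%.
Origin Bralay is the FTA partner but 5142.14.47 is not on the preference list; base rate stands.
Duty = €381,756.78 × 9% = €34,358.11.
Total = €66,045.06 + €34,358.11 = €100,403.17.

€100,403.17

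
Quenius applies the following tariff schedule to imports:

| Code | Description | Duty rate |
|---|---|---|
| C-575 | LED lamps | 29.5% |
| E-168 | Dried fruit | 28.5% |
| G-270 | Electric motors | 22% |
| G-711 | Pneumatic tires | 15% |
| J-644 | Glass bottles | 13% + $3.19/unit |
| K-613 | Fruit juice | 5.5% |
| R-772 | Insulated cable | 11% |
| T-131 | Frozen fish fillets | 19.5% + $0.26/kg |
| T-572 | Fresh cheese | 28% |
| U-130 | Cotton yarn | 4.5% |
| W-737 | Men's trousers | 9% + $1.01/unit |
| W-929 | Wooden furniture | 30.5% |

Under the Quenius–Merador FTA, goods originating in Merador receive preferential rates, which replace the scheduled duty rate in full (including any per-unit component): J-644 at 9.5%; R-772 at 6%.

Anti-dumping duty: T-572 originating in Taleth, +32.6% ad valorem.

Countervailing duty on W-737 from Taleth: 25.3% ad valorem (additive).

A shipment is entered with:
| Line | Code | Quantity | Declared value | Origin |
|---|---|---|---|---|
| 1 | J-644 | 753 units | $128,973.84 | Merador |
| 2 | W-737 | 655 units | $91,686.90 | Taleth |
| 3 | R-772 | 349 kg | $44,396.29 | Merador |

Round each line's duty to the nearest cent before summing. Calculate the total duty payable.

Line 1 (J-644, Merador, 753 units, $128,973.84):
Base rate for J-644 is 13% + $3.19/unit.
Origin Merador qualifies under the Quenius–Merador agreement and J-644 is covered: preferential rate 9.5% applies instead.
Duty = $128,973.84 × 9.5% = $12,252.51.
Line 2 (W-737, Taleth, 655 units, $91,686.90):
Base rate for W-737 is 9% + $1.01/unit.
Additional duty on W-737 from Taleth: +25.3%. Applied ad valorem rate: 9% + 25.3% = 34.3%.
Duty = $91,686.90 × 34.3% + 655 × $1.01 = $32,110.16.
Line 3 (R-772, Merador, 349 kg, $44,396.29):
Base rate for R-772 is 11%.
Origin Merador qualifies under the Quenius–Merador agreement and R-772 is covered: preferential rate 6% applies instead.
Duty = $44,396.29 × 6% = $2,663.78.
Total = $12,252.51 + $32,110.16 + $2,663.78 = $47,026.45.

$47,026.45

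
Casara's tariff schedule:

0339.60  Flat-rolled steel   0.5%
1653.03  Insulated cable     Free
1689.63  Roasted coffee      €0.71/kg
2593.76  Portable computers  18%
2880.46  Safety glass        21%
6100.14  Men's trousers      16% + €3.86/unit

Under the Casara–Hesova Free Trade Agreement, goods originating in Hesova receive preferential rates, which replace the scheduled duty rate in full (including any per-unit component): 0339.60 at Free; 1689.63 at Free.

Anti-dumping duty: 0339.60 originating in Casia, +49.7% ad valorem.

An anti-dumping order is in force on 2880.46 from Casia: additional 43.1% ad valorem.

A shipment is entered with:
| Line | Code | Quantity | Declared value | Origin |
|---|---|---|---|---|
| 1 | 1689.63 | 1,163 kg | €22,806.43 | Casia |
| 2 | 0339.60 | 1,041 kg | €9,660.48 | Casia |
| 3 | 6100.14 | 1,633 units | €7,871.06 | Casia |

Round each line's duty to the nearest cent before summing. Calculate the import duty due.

Line 1 (1689.63, Casia, 1,163 kg, €22,806.43):
Base rate for 1689.63 is €0.71/kg.
1689.63 has an FTA preferential rate, but origin Casia is not Hesova; base rate stands.
Duty = 1,163 × €0.71 = €825.73.
Line 2 (0339.60, Casia, 1,041 kg, €9,660.48):
Base rate for 0339.60 is 0.5%.
0339.60 has an FTA preferential rate, but origin Casia is not Hesova; base rate stands.
Additional duty on 0339.60 from Casia: +49.7%. Applied ad valorem rate: 0.5% + 49.7% = 50.2%.
Duty = €9,660.48 × 50.2% = €4,849.56.
Line 3 (6100.14, Casia, 1,633 units, €7,871.06):
Base rate for 6100.14 is 16% + €3.86/unit.
Duty = €7,871.06 × 16% + 1,633 × €3.86 = €7,562.75.
Total = €825.73 + €4,849.56 + €7,562.75 = €13,238.04.

€13,238.04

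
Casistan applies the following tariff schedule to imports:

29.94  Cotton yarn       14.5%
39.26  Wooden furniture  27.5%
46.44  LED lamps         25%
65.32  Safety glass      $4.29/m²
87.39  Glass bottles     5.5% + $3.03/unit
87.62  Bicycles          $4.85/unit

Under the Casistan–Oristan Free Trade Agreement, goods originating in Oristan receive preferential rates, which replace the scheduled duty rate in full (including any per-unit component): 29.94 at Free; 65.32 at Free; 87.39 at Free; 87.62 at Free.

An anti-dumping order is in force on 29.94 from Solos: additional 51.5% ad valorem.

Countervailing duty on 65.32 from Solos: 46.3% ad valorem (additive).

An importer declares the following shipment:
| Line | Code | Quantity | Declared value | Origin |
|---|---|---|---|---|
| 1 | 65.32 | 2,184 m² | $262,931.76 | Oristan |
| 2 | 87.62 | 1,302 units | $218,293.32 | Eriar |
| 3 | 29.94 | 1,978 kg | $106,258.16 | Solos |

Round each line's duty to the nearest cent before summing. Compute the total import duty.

Line 1 (65.32, Oristan, 2,184 m², $262,931.76):
Base rate for 65.32 is $4.29/m².
Origin Oristan qualifies under the Casistan–Oristan agreement and 65.32 is covered: preferential rate Free applies instead.
The additional-duty order on 65.32 targets Solos, not Oristan; it does not apply.
Duty = $262,931.76 × 0% = $0.00.
Line 2 (87.62, Eriar, 1,302 units, $218,293.32):
Base rate for 87.62 is $4.85/unit.
87.62 has an FTA preferential rate, but origin Eriar is not Oristan; base rate stands.
Duty = 1,302 × $4.85 = $6,314.70.
Line 3 (29.94, Solos, 1,978 kg, $106,258.16):
Base rate for 29.94 is 14.5%.
29.94 has an FTA preferential rate, but origin Solos is not Oristan; base rate stands.
Additional duty on 29.94 from Solos: +51.5%. Applied ad valorem rate: 14.5% + 51.5% = 66%.
Duty = $106,258.16 × 66% = $70,130.39.
Total = $0.00 + $6,314.70 + $70,130.39 = $76,445.09.

$76,445.09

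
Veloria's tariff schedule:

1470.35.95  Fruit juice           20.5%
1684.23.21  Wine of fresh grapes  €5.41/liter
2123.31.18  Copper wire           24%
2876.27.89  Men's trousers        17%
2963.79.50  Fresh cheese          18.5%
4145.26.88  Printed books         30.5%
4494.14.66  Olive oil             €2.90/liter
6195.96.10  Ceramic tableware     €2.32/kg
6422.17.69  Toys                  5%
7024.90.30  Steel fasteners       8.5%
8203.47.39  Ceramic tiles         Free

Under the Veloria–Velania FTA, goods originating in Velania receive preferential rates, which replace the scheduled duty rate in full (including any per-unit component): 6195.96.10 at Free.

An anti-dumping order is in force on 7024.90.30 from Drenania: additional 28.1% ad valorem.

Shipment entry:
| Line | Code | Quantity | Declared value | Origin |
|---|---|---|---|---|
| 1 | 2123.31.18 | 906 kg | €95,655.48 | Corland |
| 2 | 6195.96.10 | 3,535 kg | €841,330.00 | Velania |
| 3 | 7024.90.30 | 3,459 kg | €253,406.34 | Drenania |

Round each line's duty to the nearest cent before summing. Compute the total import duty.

€115,704.04

Line 1 (2123.31.18, Corland, 906 kg, €95,655.48):
Base rate for 2123.31.18 is 24%.
Duty = €95,655.48 × 24% = €22,957.32.
Line 2 (6195.96.10, Velania, 3,535 kg, €841,330.00):
Base rate for 6195.96.10 is €2.32/kg.
Origin Velania qualifies under the Veloria–Velania agreement and 6195.96.10 is covered: preferential rate Free applies instead.
Duty = €841,330.00 × 0% = €0.00.
Line 3 (7024.90.30, Drenania, 3,459 kg, €253,406.34):
Base rate for 7024.90.30 is 8.5%.
Additional duty on 7024.90.30 from Drenania: +28.1%. Applied ad valorem rate: 8.5% + 28.1% = 36.6%.
Duty = €253,406.34 × 36.6% = €92,746.72.
Total = €22,957.32 + €0.00 + €92,746.72 = €115,704.04.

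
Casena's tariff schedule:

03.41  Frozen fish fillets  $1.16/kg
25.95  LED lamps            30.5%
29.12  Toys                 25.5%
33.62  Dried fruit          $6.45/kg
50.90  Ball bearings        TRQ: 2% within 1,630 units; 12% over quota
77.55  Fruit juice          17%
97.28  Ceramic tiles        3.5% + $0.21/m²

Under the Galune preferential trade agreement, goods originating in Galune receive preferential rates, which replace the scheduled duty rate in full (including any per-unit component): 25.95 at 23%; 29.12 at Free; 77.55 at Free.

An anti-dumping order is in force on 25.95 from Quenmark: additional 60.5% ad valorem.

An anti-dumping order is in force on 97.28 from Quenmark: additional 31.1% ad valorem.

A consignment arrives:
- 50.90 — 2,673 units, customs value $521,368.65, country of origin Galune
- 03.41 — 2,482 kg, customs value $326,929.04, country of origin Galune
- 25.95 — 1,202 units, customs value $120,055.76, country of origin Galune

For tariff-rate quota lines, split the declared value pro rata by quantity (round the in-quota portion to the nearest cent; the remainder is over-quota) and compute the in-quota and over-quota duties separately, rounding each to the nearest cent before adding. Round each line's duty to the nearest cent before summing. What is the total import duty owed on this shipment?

$61,263.03

Line 1 (50.90, Galune, 2,673 units, $521,368.65):
Code 50.90 is under a tariff-rate quota (threshold 1,630 units). In-quota: 1,630 units at 2%; over-quota: 1,043 units at 12%.
Pro-rata value split: in-quota = $521,368.65 × 1,630/2,673 = $317,931.50; over-quota = $521,368.65 − $317,931.50 = $203,437.15.
In-quota duty = $317,931.50 × 2% = $6,358.63. Over-quota duty = $203,437.15 × 12% = $24,412.46.
Line duty = $6,358.63 + $24,412.46 = $30,771.09.
Line 2 (03.41, Galune, 2,482 kg, $326,929.04):
Base rate for 03.41 is $1.16/kg.
Origin Galune is the FTA partner but 03.41 is not on the preference list; base rate stands.
Duty = 2,482 × $1.16 = $2,879.12.
Line 3 (25.95, Galune, 1,202 units, $120,055.76):
Base rate for 25.95 is 30.5%.
Origin Galune qualifies under the Casena–Galune agreement and 25.95 is covered: preferential rate 23% applies instead.
The additional-duty order on 25.95 targets Quenmark, not Galune; it does not apply.
Duty = $120,055.76 × 23% = $27,612.82.
Total = $30,771.09 + $2,879.12 + $27,612.82 = $61,263.03.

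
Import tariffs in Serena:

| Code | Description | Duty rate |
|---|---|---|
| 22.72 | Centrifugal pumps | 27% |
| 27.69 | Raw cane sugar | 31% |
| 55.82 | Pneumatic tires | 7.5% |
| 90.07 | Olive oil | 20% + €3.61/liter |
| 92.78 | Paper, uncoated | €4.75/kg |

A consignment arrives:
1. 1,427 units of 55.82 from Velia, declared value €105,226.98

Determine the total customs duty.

€7,892.02

Line 1 (55.82, Velia, 1,427 units, €105,226.98):
Base rate for 55.82 is 7.5%.
Duty = €105,226.98 × 7.5% = €7,892.02.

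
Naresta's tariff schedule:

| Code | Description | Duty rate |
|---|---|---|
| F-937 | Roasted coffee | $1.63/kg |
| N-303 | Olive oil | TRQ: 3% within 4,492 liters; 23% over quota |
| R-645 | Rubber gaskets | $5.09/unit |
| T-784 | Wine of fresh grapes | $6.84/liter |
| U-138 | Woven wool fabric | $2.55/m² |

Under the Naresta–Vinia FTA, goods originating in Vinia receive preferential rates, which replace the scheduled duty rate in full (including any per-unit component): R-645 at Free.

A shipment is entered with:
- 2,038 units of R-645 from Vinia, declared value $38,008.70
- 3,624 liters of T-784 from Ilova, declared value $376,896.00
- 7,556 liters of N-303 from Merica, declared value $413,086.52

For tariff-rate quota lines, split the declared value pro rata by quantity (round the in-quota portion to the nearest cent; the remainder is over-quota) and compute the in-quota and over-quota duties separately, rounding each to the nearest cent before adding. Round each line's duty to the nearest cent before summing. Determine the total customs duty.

Line 1 (R-645, Vinia, 2,038 units, $38,008.70):
Base rate for R-645 is $5.09/unit.
Origin Vinia qualifies under the Naresta–Vinia agreement and R-645 is covered: preferential rate Free applies instead.
Duty = $38,008.70 × 0% = $0.00.
Line 2 (T-784, Ilova, 3,624 liters, $376,896.00):
Base rate for T-784 is $6.84/liter.
Duty = 3,624 × $6.84 = $24,788.16.
Line 3 (N-303, Merica, 7,556 liters, $413,086.52):
Code N-303 is under a tariff-rate quota (threshold 4,492 liters). In-quota: 4,492 liters at 3%; over-quota: 3,064 liters at 23%.
Pro-rata value split: in-quota = $413,086.52 × 4,492/7,556 = $245,577.64; over-quota = $413,086.52 − $245,577.64 = $167,508.88.
In-quota duty = $245,577.64 × 3% = $7,367.33. Over-quota duty = $167,508.88 × 23% = $38,527.04.
Line duty = $7,367.33 + $38,527.04 = $45,894.37.
Total = $0.00 + $24,788.16 + $45,894.37 = $70,682.53.

$70,682.53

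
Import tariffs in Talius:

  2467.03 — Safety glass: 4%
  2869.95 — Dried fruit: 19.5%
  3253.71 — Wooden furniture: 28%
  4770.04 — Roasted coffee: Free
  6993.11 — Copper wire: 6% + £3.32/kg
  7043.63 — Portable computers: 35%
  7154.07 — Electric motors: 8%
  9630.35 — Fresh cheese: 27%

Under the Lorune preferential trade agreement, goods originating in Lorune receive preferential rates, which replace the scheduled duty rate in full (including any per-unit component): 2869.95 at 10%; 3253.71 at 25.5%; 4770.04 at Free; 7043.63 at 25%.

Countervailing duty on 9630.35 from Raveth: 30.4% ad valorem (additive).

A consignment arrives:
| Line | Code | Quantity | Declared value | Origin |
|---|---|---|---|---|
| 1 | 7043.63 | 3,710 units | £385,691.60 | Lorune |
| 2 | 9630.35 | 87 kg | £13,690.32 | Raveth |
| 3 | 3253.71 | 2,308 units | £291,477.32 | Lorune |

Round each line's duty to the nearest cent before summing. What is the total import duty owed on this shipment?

£178,607.86

Line 1 (7043.63, Lorune, 3,710 units, £385,691.60):
Base rate for 7043.63 is 35%.
Origin Lorune qualifies under the Talius–Lorune agreement and 7043.63 is covered: preferential rate 25% applies instead.
Duty = £385,691.60 × 25% = £96,422.90.
Line 2 (9630.35, Raveth, 87 kg, £13,690.32):
Base rate for 9630.35 is 27%.
Additional duty on 9630.35 from Raveth: +30.4%. Applied ad valorem rate: 27% + 30.4% = 57.4%.
Duty = £13,690.32 × 57.4% = £7,858.24.
Line 3 (3253.71, Lorune, 2,308 units, £291,477.32):
Base rate for 3253.71 is 28%.
Origin Lorune qualifies under the Talius–Lorune agreement and 3253.71 is covered: preferential rate 25.5% applies instead.
Duty = £291,477.32 × 25.5% = £74,326.72.
Total = £96,422.90 + £7,858.24 + £74,326.72 = £178,607.86.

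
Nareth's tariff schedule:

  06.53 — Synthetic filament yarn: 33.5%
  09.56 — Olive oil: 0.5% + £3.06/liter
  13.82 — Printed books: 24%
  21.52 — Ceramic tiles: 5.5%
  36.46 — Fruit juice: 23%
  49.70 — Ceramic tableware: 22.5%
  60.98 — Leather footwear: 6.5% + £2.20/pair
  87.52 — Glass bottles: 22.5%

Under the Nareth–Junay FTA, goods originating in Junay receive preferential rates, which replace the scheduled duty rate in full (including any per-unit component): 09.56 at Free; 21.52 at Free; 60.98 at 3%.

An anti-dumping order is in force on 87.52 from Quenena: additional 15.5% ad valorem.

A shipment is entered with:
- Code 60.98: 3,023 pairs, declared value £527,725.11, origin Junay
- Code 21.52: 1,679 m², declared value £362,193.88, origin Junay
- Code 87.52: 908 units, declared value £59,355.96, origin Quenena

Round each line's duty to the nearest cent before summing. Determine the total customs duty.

£38,387.01

Line 1 (60.98, Junay, 3,023 pairs, £527,725.11):
Base rate for 60.98 is 6.5% + £2.20/pair.
Origin Junay qualifies under the Nareth–Junay agreement and 60.98 is covered: preferential rate 3% applies instead.
Duty = £527,725.11 × 3% = £15,831.75.
Line 2 (21.52, Junay, 1,679 m², £362,193.88):
Base rate for 21.52 is 5.5%.
Origin Junay qualifies under the Nareth–Junay agreement and 21.52 is covered: preferential rate Free applies instead.
Duty = £362,193.88 × 0% = £0.00.
Line 3 (87.52, Quenena, 908 units, £59,355.96):
Base rate for 87.52 is 22.5%.
Additional duty on 87.52 from Quenena: +15.5%. Applied ad valorem rate: 22.5% + 15.5% = 38%.
Duty = £59,355.96 × 38% = £22,555.26.
Total = £15,831.75 + £0.00 + £22,555.26 = £38,387.01.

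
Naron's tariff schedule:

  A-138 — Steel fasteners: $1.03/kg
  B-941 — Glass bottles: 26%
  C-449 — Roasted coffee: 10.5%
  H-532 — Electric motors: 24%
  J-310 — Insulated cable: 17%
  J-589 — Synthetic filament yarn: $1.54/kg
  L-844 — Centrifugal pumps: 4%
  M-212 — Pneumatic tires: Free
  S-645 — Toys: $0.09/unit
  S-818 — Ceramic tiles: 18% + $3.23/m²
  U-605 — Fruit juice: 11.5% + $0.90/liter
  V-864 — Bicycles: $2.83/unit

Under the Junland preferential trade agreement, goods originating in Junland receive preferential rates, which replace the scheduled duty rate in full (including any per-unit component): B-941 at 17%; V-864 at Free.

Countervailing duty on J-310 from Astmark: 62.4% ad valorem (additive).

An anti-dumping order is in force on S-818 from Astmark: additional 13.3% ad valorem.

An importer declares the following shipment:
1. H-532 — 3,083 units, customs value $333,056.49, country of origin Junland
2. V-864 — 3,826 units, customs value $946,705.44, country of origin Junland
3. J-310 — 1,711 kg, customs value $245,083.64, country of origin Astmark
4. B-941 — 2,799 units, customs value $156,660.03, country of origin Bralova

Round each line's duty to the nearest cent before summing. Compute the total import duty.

Line 1 (H-532, Junland, 3,083 units, $333,056.49):
Base rate for H-532 is 24%.
Origin Junland is the FTA partner but H-532 is not on the preference list; base rate stands.
Duty = $333,056.49 × 24% = $79,933.56.
Line 2 (V-864, Junland, 3,826 units, $946,705.44):
Base rate for V-864 is $2.83/unit.
Origin Junland qualifies under the Naron–Junland agreement and V-864 is covered: preferential rate Free applies instead.
Duty = $946,705.44 × 0% = $0.00.
Line 3 (J-310, Astmark, 1,711 kg, $245,083.64):
Base rate for J-310 is 17%.
Additional duty on J-310 from Astmark: +62.4%. Applied ad valorem rate: 17% + 62.4% = 79.4%.
Duty = $245,083.64 × 79.4% = $194,596.41.
Line 4 (B-941, Bralova, 2,799 units, $156,660.03):
Base rate for B-941 is 26%.
B-941 has an FTA preferential rate, but origin Bralova is not Junland; base rate stands.
Duty = $156,660.03 × 26% = $40,731.61.
Total = $79,933.56 + $0.00 + $194,596.41 + $40,731.61 = $315,261.58.

$315,261.58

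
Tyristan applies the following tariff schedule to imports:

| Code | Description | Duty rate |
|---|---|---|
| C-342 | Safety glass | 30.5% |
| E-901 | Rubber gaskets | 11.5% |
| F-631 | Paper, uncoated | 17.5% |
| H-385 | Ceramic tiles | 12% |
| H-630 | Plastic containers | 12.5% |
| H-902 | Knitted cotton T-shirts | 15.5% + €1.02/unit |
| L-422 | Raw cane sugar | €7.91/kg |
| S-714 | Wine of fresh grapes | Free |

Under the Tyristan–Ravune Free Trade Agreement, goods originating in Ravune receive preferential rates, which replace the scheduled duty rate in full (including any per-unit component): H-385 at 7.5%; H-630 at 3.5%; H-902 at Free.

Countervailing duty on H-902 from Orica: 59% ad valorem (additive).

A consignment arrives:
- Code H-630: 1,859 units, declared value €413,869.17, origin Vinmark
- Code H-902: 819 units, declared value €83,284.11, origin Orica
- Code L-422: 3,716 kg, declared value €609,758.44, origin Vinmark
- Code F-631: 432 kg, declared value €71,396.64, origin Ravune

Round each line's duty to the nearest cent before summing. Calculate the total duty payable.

Line 1 (H-630, Vinmark, 1,859 units, €413,869.17):
Base rate for H-630 is 12.5%.
H-630 has an FTA preferential rate, but origin Vinmark is not Ravune; base rate stands.
Duty = €413,869.17 × 12.5% = €51,733.65.
Line 2 (H-902, Orica, 819 units, €83,284.11):
Base rate for H-902 is 15.5% + €1.02/unit.
H-902 has an FTA preferential rate, but origin Orica is not Ravune; base rate stands.
Additional duty on H-902 from Orica: +59%. Applied ad valorem rate: 15.5% + 59% = 74.5%.
Duty = €83,284.11 × 74.5% + 819 × €1.02 = €62,882.04.
Line 3 (L-422, Vinmark, 3,716 kg, €609,758.44):
Base rate for L-422 is €7.91/kg.
Duty = 3,716 × €7.91 = €29,393.56.
Line 4 (F-631, Ravune, 432 kg, €71,396.64):
Base rate for F-631 is 17.5%.
Origin Ravune is the FTA partner but F-631 is not on the preference list; base rate stands.
Duty = €71,396.64 × 17.5% = €12,494.41.
Total = €51,733.65 + €62,882.04 + €29,393.56 + €12,494.41 = €156,503.66.

€156,503.66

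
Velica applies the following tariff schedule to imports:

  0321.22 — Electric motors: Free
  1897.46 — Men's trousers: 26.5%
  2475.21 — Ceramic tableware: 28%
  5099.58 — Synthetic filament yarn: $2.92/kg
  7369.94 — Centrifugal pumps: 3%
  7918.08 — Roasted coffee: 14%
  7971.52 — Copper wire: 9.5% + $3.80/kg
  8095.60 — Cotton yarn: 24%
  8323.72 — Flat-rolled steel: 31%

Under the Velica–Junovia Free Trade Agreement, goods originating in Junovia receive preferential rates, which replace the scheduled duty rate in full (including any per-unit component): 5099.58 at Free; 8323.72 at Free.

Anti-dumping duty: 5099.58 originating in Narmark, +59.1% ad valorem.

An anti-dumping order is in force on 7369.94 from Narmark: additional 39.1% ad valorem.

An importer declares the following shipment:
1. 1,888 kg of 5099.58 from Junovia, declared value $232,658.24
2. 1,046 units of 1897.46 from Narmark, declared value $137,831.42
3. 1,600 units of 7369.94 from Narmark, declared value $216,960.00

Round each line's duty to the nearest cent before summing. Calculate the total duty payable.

$127,865.49

Line 1 (5099.58, Junovia, 1,888 kg, $232,658.24):
Base rate for 5099.58 is $2.92/kg.
Origin Junovia qualifies under the Velica–Junovia agreement and 5099.58 is covered: preferential rate Free applies instead.
The additional-duty order on 5099.58 targets Narmark, not Junovia; it does not apply.
Duty = $232,658.24 × 0% = $0.00.
Line 2 (1897.46, Narmark, 1,046 units, $137,831.42):
Base rate for 1897.46 is 26.5%.
Duty = $137,831.42 × 26.5% = $36,525.33.
Line 3 (7369.94, Narmark, 1,600 units, $216,960.00):
Base rate for 7369.94 is 3%.
Additional duty on 7369.94 from Narmark: +39.1%. Applied ad valorem rate: 3% + 39.1% = 42.1%.
Duty = $216,960.00 × 42.1% = $91,340.16.
Total = $0.00 + $36,525.33 + $91,340.16 = $127,865.49.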